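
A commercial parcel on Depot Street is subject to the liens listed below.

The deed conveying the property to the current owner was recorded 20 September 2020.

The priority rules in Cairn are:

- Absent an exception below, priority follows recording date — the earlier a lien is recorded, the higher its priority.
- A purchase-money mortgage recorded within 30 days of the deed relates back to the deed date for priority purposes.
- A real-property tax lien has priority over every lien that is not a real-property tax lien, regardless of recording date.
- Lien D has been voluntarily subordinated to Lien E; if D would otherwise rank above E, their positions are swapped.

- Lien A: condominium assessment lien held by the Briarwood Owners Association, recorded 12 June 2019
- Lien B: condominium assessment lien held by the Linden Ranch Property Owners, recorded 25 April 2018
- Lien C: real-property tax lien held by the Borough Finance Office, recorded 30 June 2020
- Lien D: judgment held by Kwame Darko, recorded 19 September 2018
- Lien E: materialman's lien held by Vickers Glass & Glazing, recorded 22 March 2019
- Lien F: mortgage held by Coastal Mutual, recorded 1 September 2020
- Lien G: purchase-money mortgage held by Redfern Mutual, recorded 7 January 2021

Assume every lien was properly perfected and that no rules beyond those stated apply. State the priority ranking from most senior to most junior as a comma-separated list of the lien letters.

First, effective dates: G missed the 30-day window (109 days after the deed), so its recording date stands.
C is a real-property tax lien and takes priority over every other lien.
Among the remaining liens, by effective date: B (25 April 2018), D (19 September 2018), E (22 March 2019), A (12 June 2019), F (1 September 2020), G (7 January 2021).
The subordination applies — D was senior to E — so D and E swap.

C, B, E, D, A, F, G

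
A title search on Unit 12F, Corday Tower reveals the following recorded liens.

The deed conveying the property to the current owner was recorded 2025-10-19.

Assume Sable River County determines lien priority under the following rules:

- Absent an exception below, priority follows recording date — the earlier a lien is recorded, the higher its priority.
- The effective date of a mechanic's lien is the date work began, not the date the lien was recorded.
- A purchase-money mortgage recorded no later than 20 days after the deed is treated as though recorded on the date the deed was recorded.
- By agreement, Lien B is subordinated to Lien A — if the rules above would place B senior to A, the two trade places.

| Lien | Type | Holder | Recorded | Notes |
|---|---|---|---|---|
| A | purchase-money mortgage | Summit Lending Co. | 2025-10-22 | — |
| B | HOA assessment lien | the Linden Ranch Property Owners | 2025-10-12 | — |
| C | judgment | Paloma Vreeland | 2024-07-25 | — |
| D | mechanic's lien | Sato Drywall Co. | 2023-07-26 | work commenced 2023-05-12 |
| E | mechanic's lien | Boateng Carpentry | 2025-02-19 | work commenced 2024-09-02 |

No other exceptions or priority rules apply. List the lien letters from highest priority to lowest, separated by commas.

Adjusting effective dates: A's effective date is the deed date, 2025-10-19; D is treated as recorded 2023-05-12, the work-commencement date; E's effective date is 2024-09-02, when work began.
By effective date, earliest first: D (2023-05-12), C (2024-07-25), E (2024-09-02), B (2025-10-12), A (2025-10-19).
B is senior to A before the subordination, so the two trade places.

D, C, E, A, B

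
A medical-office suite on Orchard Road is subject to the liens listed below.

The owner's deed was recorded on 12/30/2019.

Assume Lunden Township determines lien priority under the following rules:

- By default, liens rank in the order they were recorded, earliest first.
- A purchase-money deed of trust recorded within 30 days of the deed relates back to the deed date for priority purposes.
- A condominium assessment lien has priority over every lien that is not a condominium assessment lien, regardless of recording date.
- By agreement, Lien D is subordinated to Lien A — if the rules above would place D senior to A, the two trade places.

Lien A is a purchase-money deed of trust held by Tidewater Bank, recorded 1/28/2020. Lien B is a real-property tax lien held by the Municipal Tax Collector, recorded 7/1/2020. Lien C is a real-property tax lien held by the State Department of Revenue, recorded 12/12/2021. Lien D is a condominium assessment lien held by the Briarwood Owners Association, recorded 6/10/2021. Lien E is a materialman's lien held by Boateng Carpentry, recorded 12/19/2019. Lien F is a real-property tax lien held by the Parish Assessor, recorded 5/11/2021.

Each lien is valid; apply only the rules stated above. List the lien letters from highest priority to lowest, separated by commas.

A, E, D, B, F, C

First, effective dates: A's effective date is the deed date, 12/30/2019.
As a condominium assessment lien, D is senior to every other lien.
Remaining liens by effective date: E (12/19/2019), A (12/30/2019), B (7/1/2020), F (5/11/2021), C (12/12/2021).
D would otherwise be senior to A, so under the subordination agreement D and A exchange positions.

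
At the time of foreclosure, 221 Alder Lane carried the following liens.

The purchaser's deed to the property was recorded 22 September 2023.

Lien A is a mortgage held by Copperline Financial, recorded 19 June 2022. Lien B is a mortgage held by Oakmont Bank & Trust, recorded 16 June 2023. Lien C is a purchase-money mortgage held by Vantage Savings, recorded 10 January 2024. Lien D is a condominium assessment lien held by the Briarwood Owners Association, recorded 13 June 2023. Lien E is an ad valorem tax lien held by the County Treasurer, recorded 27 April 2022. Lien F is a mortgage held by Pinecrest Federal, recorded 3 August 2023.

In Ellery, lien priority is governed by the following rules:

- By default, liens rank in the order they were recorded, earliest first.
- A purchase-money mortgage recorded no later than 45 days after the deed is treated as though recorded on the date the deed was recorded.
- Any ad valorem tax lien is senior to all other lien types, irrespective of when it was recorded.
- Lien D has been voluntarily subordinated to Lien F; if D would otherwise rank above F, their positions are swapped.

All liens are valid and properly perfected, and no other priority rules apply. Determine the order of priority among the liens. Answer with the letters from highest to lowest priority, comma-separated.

E, A, F, B, D, C

Effective dates: C missed the 45-day window (110 days after the deed), so its recording date stands.
As an ad valorem tax lien, E is senior to every other lien.
Among the remaining liens, by effective date: A (19 June 2022), D (13 June 2023), B (16 June 2023), F (3 August 2023), C (10 January 2024).
D is senior to F before the subordination, so the two trade places.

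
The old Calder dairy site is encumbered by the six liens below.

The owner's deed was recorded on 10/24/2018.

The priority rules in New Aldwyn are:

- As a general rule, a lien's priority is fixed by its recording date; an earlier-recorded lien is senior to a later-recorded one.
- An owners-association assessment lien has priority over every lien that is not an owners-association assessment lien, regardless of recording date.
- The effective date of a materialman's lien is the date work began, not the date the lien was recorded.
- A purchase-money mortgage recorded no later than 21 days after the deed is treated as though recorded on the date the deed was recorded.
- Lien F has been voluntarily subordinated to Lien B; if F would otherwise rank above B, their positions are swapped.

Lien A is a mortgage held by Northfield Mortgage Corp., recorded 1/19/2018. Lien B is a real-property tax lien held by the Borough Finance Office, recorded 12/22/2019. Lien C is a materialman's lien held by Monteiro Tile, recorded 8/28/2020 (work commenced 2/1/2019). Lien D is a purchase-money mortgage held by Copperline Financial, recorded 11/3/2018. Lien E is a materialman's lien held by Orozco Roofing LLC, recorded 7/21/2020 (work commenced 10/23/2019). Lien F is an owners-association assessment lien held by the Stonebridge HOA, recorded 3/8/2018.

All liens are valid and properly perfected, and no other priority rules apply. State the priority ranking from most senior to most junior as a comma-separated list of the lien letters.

Effective dates after the stated exceptions: C's effective date is 2/1/2019, when work began; D relates back to the deed date 10/24/2018; E's effective date is 10/23/2019, when work began.
F is an owners-association assessment lien, so it outranks all other liens regardless of date.
Remaining liens by effective date: A (1/19/2018), D (10/24/2018), C (2/1/2019), E (10/23/2019), B (12/22/2019).
F is senior to B before the subordination, so the two trade places.

B, A, D, C, E, F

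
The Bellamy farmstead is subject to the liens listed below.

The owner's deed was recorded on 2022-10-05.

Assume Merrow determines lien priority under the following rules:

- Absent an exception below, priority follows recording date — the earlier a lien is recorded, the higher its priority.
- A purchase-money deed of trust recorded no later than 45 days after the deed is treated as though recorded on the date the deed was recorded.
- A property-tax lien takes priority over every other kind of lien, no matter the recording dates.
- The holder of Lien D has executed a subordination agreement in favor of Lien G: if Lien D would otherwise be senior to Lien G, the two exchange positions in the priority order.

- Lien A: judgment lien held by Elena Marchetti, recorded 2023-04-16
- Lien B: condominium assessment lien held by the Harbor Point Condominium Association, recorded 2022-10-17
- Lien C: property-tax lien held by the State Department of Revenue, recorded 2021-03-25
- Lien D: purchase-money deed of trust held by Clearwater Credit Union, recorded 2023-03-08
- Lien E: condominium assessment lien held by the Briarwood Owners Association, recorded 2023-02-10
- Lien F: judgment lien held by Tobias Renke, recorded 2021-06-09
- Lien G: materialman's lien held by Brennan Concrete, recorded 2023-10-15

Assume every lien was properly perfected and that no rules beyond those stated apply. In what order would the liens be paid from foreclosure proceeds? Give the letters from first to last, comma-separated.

First, effective dates: D was recorded 154 days after the deed, outside the 45-day window, so it keeps its recording date.
C is a property-tax lien, so it outranks all other liens regardless of date.
Ordering the rest by effective date: F (2021-06-09), B (2022-10-17), E (2023-02-10), D (2023-03-08), A (2023-04-16), G (2023-10-15).
Because D would otherwise rank above G, the subordination swaps them.

C, F, B, E, G, A, D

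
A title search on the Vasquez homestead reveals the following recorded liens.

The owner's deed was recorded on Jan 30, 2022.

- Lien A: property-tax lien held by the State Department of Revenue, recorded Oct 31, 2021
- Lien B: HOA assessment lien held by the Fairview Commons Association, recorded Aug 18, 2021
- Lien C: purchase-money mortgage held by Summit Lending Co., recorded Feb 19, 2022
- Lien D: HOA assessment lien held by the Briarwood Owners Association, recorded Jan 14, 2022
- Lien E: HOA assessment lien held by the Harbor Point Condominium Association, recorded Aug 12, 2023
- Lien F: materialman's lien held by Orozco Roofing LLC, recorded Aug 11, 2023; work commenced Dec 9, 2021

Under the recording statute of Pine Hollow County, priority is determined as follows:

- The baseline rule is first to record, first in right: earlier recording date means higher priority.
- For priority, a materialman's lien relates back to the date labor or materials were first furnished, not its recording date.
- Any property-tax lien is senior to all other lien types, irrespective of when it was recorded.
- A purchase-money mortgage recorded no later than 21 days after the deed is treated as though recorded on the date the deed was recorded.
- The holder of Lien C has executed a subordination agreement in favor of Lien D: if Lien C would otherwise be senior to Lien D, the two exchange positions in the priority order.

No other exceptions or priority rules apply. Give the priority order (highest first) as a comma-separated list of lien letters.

First, effective dates: C was recorded within the 21-day window, so its effective date is the deed date Jan 30, 2022; F is treated as recorded Dec 9, 2021, the work-commencement date.
A is a property-tax lien, so it outranks all other liens regardless of date.
Remaining liens by effective date: B (Aug 18, 2021), F (Dec 9, 2021), D (Jan 14, 2022), C (Jan 30, 2022), E (Aug 12, 2023).
Since C is not senior to D, the subordination leaves the order unchanged.

A, B, F, D, C, E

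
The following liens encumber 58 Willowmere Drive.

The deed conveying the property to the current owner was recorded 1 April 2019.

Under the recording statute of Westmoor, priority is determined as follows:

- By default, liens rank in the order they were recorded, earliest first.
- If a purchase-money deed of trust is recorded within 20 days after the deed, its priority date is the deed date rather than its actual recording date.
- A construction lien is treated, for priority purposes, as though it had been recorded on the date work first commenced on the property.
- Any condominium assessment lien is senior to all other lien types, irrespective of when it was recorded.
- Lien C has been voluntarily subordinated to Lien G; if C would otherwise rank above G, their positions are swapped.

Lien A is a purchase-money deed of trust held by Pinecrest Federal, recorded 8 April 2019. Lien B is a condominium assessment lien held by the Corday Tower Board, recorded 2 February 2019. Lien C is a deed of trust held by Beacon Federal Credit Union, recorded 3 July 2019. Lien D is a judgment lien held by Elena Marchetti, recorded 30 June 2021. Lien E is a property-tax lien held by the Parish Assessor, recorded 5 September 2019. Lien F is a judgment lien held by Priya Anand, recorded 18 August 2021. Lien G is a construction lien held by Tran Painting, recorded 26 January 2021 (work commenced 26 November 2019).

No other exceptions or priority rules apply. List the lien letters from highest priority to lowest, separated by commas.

Effective dates: A's effective date is the deed date, 1 April 2019; G is treated as recorded 26 November 2019, the work-commencement date.
B is a condominium assessment lien, so it outranks all other liens regardless of date.
Remaining liens by effective date: A (1 April 2019), C (3 July 2019), E (5 September 2019), G (26 November 2019), D (30 June 2021), F (18 August 2021).
C would otherwise be senior to G, so under the subordination agreement C and G exchange positions.

B, A, G, E, C, D, F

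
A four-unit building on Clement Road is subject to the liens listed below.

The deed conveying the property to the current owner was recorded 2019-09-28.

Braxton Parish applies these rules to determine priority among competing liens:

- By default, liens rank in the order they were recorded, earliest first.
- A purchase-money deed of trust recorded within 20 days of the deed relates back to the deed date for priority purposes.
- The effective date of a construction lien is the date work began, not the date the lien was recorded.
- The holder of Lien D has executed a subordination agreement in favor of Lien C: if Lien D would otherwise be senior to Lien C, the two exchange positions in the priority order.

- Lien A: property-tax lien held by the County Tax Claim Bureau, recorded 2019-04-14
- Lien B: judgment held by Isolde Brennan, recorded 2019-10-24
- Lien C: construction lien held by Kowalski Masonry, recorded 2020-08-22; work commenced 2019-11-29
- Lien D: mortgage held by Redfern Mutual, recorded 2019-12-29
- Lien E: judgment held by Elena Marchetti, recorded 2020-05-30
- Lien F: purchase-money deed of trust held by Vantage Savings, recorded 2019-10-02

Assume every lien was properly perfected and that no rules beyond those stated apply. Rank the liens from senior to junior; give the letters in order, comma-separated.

First, effective dates: C relates back to 2019-11-29 (work commenced); F relates back to the deed date 2019-09-28.
Ordering by effective date: A (2019-04-14), F (2019-09-28), B (2019-10-24), C (2019-11-29), D (2019-12-29), E (2020-05-30).
Since D is not senior to C, the subordination leaves the order unchanged.

A, F, B, C, D, E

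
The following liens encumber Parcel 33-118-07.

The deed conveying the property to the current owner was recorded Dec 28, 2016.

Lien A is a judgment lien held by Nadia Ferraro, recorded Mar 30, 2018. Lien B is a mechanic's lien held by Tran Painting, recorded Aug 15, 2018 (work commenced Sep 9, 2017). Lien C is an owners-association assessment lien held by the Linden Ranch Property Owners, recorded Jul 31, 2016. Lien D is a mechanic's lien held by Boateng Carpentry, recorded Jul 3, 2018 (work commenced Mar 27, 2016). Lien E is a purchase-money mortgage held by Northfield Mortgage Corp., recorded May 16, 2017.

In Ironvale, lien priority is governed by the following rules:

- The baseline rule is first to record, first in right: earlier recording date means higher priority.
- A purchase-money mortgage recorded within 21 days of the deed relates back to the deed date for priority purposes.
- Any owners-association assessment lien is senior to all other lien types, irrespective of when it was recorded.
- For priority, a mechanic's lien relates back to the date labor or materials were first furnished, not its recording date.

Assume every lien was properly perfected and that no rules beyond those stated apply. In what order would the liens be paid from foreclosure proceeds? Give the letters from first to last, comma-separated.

First, effective dates: B is treated as recorded Sep 9, 2017, the work-commencement date; D's effective date is Mar 27, 2016, when work began; E missed the 21-day window (139 days after the deed), so its recording date stands.
C is an owners-association assessment lien and takes priority over every other lien.
Among the remaining liens, by effective date: D (Mar 27, 2016), E (May 16, 2017), B (Sep 9, 2017), A (Mar 30, 2018).

C, D, E, B, A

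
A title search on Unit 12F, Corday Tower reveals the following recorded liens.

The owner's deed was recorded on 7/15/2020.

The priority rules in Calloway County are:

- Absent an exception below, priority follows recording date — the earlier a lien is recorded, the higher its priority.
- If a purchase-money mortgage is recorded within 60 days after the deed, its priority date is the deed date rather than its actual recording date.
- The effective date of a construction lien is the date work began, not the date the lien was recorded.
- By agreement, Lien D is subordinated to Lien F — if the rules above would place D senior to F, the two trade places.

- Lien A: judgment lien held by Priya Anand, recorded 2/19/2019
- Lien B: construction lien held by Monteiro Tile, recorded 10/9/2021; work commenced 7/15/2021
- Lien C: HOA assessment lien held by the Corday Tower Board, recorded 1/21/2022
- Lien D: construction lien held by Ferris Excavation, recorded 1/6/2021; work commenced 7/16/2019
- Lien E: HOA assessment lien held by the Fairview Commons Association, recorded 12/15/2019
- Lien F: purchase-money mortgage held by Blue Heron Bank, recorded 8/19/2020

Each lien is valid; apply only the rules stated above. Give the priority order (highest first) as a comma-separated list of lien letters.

Effective dates after the stated exceptions: B's effective date is 7/15/2021, when work began; D relates back to 7/16/2019 (work commenced); F relates back to the deed date 7/15/2020.
Ordering by effective date: A (2/19/2019), D (7/16/2019), E (12/15/2019), F (7/15/2020), B (7/15/2021), C (1/21/2022).
Because D would otherwise rank above F, the subordination swaps them.

A, F, E, D, B, C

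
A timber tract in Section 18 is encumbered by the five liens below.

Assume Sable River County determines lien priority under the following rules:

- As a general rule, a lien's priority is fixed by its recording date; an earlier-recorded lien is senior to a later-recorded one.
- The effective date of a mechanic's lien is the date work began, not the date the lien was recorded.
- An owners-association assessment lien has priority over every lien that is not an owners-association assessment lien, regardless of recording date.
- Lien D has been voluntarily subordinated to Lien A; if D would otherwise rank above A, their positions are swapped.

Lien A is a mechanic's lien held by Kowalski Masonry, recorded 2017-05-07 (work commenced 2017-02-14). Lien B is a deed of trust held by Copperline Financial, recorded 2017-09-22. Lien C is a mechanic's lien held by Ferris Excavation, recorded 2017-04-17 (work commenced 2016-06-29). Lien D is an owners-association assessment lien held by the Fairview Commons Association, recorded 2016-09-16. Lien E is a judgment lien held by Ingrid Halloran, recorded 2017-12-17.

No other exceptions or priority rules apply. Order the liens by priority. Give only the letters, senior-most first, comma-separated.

A, C, D, B, E

Adjusting effective dates: A relates back to 2017-02-14 (work commenced); C relates back to 2016-06-29 (work commenced).
D, as an owners-association assessment lien, has superpriority and ranks first.
Remaining liens by effective date: C (2016-06-29), A (2017-02-14), B (2017-09-22), E (2017-12-17).
Because D would otherwise rank above A, the subordination swaps them.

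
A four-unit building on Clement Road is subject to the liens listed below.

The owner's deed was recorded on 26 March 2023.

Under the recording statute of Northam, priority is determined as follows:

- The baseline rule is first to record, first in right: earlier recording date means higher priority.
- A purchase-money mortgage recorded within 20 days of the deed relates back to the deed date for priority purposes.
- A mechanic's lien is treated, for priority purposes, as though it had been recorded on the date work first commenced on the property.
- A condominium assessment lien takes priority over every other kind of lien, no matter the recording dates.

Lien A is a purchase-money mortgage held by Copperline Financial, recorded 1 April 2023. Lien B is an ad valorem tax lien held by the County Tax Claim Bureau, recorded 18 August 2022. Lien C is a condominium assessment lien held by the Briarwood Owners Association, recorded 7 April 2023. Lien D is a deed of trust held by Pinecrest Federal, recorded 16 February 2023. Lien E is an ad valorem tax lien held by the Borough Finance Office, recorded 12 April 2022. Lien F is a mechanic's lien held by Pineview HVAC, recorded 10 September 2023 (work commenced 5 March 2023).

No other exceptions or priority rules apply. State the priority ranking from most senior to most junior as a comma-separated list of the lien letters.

Adjusting effective dates: A's effective date is the deed date, 26 March 2023; F relates back to 5 March 2023 (work commenced).
C is a condominium assessment lien, so it outranks all other liens regardless of date.
The other liens, earliest effective date first: E (12 April 2022), B (18 August 2022), D (16 February 2023), F (5 March 2023), A (26 March 2023).

C, E, B, D, F, A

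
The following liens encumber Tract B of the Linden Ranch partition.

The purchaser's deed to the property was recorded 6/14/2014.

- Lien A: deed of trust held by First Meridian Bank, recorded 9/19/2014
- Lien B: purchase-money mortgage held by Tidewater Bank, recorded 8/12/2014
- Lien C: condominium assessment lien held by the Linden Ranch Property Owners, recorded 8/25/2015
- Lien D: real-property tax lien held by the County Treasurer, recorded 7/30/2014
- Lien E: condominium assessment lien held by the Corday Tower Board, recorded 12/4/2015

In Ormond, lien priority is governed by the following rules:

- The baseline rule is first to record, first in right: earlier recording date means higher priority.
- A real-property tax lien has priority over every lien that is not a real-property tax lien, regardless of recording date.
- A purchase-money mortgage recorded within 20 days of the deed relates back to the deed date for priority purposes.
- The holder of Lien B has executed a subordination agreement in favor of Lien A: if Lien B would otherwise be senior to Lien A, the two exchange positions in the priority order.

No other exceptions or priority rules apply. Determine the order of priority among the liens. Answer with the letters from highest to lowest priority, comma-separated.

Adjusting effective dates: B was recorded 59 days after the deed — beyond 20 days — so no relation-back applies.
D is a real-property tax lien and takes priority over every other lien.
Ordering the rest by effective date: B (8/12/2014), A (9/19/2014), C (8/25/2015), E (12/4/2015).
Because B would otherwise rank above A, the subordination swaps them.

D, A, B, C, E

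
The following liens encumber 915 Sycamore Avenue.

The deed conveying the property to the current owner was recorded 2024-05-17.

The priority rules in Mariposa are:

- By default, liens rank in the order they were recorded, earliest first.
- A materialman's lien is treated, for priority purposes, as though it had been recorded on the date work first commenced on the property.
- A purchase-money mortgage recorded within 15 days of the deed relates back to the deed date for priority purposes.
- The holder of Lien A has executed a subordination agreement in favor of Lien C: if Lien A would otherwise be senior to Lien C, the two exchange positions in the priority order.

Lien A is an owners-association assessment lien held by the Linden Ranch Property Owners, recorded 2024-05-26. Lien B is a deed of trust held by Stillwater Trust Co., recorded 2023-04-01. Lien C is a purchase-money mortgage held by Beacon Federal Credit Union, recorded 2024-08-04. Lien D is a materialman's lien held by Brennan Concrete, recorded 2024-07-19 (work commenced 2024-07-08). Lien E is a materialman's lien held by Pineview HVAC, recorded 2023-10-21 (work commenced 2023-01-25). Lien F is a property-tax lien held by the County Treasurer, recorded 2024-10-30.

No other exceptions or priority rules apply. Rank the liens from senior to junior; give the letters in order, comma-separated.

E, B, C, D, A, F

Adjusting effective dates: C was recorded 79 days after the deed, outside the 15-day window, so it keeps its recording date; D is treated as recorded 2024-07-08, the work-commencement date; E's effective date is 2023-01-25, when work began.
Sorted by effective date: E (2023-01-25), B (2023-04-01), A (2024-05-26), D (2024-07-08), C (2024-08-04), F (2024-10-30).
Because A would otherwise rank above C, the subordination swaps them.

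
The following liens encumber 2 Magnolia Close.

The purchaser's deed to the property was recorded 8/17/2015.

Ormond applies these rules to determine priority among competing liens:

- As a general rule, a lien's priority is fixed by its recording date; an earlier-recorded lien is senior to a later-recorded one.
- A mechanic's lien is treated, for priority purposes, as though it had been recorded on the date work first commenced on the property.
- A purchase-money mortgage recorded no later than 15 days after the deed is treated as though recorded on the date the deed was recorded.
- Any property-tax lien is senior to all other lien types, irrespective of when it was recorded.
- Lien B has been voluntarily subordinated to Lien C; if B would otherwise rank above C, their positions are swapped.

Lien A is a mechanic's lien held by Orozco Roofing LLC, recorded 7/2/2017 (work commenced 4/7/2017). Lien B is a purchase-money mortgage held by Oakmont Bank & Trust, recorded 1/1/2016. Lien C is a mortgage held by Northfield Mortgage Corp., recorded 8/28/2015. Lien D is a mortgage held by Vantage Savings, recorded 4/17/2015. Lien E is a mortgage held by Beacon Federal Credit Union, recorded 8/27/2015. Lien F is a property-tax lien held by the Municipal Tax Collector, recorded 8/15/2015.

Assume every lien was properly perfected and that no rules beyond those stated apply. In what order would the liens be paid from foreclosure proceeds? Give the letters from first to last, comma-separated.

F, D, E, C, B, A

Effective dates: A is treated as recorded 4/7/2017, the work-commencement date; B missed the 15-day window (137 days after the deed), so its recording date stands.
As a property-tax lien, F is senior to every other lien.
Among the remaining liens, by effective date: D (4/17/2015), E (8/27/2015), C (8/28/2015), B (1/1/2016), A (4/7/2017).
B is already junior to C, so the subordination agreement changes nothing.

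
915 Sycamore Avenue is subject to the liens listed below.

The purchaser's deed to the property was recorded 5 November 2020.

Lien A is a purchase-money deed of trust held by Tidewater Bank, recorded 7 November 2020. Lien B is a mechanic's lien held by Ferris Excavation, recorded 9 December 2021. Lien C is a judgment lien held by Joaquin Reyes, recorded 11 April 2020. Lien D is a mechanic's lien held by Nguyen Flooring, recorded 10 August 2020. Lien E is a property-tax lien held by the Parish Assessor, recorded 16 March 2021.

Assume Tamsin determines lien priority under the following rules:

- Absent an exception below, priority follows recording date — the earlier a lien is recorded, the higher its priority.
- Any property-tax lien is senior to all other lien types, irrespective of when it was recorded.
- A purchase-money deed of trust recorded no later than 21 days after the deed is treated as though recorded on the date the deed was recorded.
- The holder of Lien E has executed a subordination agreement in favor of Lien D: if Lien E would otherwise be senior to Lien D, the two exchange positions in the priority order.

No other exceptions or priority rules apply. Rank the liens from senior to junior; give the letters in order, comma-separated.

D, C, E, A, B

Effective dates: A was recorded within the 21-day window, so its effective date is the deed date 5 November 2020.
E is a property-tax lien, so it outranks all other liens regardless of date.
Ordering the rest by effective date: C (11 April 2020), D (10 August 2020), A (5 November 2020), B (9 December 2021).
The subordination applies — E was senior to D — so E and D swap.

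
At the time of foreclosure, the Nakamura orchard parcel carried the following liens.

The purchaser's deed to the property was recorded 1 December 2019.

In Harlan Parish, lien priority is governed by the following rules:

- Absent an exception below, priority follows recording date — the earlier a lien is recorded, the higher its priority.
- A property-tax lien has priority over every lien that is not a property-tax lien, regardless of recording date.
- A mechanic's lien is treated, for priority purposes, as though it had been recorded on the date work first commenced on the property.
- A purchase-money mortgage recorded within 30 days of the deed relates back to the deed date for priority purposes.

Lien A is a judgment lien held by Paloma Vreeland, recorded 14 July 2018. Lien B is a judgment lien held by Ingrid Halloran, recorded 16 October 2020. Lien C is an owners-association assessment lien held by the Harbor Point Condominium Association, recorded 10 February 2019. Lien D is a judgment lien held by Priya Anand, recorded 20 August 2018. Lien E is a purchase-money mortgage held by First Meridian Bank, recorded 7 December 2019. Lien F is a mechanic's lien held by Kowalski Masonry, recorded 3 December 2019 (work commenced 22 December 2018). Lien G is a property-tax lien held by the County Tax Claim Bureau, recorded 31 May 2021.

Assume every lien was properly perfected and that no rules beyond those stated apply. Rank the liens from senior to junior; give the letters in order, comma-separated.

First, effective dates: E was recorded within the 30-day window, so its effective date is the deed date 1 December 2019; F's effective date is 22 December 2018, when work began.
As a property-tax lien, G is senior to every other lien.
Ordering the rest by effective date: A (14 July 2018), D (20 August 2018), F (22 December 2018), C (10 February 2019), E (1 December 2019), B (16 October 2020).

G, A, D, F, C, E, B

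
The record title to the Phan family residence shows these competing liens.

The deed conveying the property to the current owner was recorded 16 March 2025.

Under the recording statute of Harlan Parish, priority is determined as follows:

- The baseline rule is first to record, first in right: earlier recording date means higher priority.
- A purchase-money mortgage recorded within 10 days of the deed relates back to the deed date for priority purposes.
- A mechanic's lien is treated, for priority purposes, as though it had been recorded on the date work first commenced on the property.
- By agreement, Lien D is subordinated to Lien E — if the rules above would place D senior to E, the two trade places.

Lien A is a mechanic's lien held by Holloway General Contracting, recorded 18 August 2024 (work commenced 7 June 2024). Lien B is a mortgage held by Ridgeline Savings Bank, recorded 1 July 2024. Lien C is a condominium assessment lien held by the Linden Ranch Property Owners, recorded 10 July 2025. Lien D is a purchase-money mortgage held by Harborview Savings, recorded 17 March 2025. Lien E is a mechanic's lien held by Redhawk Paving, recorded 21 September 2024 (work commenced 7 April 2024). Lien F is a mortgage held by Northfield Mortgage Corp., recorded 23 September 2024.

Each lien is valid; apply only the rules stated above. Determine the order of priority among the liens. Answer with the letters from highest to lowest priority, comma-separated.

E, A, B, F, D, C

Effective dates after the stated exceptions: A is treated as recorded 7 June 2024, the work-commencement date; D's effective date is the deed date, 16 March 2025; E relates back to 7 April 2024 (work commenced).
By effective date, earliest first: E (7 April 2024), A (7 June 2024), B (1 July 2024), F (23 September 2024), D (16 March 2025), C (10 July 2025).
D already ranks below E; the subordination has no effect.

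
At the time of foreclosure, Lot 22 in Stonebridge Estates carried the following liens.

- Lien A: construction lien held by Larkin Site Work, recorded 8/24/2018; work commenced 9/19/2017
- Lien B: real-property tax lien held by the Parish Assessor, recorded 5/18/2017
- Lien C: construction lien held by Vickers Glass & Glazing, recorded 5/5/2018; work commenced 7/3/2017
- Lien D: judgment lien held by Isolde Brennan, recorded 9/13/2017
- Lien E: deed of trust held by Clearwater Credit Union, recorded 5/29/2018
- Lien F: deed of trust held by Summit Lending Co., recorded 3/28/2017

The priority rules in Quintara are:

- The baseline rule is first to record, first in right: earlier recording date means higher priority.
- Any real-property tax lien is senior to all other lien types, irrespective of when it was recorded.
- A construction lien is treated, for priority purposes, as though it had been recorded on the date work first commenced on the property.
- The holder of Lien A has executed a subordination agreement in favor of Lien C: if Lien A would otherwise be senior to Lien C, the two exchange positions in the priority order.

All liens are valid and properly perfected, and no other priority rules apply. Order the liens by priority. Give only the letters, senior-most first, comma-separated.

Effective dates: A's effective date is 9/19/2017, when work began; C's effective date is 7/3/2017, when work began.
As a real-property tax lien, B is senior to every other lien.
The other liens, earliest effective date first: F (3/28/2017), C (7/3/2017), D (9/13/2017), A (9/19/2017), E (5/29/2018).
A already ranks below C; the subordination has no effect.

B, F, C, D, A, E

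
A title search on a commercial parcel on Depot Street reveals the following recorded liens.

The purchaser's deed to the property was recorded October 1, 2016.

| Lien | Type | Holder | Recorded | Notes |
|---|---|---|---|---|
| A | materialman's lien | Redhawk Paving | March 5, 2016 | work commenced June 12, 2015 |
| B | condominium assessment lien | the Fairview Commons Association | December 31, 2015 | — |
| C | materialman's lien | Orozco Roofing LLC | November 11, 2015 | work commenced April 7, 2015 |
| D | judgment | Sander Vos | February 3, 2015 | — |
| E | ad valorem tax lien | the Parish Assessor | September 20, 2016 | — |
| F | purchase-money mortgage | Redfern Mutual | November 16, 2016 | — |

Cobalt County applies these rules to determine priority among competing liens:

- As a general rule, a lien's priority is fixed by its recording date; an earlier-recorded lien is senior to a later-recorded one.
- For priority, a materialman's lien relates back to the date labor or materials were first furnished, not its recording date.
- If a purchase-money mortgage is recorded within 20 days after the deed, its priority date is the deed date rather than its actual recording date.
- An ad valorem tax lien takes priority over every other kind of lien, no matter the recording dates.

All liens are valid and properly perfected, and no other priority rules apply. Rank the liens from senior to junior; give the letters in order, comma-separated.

Effective dates after the stated exceptions: A is treated as recorded June 12, 2015, the work-commencement date; C relates back to April 7, 2015 (work commenced); F was recorded 46 days after the deed, outside the 20-day window, so it keeps its recording date.
E, as an ad valorem tax lien, has superpriority and ranks first.
The other liens, earliest effective date first: D (February 3, 2015), C (April 7, 2015), A (June 12, 2015), B (December 31, 2015), F (November 16, 2016).

E, D, C, A, B, F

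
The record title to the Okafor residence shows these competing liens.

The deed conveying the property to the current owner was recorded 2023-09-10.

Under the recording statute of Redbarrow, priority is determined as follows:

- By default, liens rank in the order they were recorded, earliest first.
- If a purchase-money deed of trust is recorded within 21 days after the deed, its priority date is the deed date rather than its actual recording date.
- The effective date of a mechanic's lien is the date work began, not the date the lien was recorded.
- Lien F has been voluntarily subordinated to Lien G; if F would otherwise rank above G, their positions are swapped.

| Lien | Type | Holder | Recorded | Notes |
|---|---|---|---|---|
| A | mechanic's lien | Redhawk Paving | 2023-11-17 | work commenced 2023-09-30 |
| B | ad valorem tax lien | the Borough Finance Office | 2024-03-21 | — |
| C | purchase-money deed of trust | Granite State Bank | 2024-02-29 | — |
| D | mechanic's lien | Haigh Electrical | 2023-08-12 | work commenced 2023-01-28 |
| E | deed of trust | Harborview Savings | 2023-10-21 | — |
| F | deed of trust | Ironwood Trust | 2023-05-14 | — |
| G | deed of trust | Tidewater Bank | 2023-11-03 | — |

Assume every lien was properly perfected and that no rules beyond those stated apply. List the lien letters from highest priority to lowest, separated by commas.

D, G, A, E, F, C, B

Adjusting effective dates: A relates back to 2023-09-30 (work commenced); C missed the 21-day window (172 days after the deed), so its recording date stands; D's effective date is 2023-01-28, when work began.
Sorted by effective date: D (2023-01-28), F (2023-05-14), A (2023-09-30), E (2023-10-21), G (2023-11-03), C (2024-02-29), B (2024-03-21).
The subordination applies — F was senior to G — so F and G swap.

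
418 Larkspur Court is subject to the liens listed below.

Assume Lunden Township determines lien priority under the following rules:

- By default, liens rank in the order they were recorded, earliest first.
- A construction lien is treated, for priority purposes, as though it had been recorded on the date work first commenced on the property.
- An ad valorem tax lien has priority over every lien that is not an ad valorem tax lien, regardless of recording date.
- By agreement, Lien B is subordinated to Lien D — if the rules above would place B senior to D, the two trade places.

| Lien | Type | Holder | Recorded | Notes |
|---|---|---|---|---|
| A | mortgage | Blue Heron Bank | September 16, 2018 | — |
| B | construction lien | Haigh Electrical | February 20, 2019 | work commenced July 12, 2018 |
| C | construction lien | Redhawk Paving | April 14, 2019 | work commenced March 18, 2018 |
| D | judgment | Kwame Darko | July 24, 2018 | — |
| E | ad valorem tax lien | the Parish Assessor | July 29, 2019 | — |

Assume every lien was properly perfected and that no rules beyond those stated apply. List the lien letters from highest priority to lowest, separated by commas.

E, C, D, B, A

Effective dates: B is treated as recorded July 12, 2018, the work-commencement date; C relates back to March 18, 2018 (work commenced).
As an ad valorem tax lien, E is senior to every other lien.
Ordering the rest by effective date: C (March 18, 2018), B (July 12, 2018), D (July 24, 2018), A (September 16, 2018).
The subordination applies — B was senior to D — so B and D swap.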